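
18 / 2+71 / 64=647 / 64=10.11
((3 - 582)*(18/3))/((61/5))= -17370/61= -284.75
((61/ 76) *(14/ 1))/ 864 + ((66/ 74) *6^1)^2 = 1287730291/ 44947008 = 28.65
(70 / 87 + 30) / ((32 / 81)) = 9045 / 116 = 77.97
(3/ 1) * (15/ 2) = 45/ 2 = 22.50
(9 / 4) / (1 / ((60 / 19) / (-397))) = -135 / 7543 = -0.02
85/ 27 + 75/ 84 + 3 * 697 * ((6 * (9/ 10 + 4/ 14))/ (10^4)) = 52245293/ 9450000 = 5.53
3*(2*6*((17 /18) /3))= 11.33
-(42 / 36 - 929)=5567 / 6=927.83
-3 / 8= -0.38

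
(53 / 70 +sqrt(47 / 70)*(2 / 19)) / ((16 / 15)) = 3*sqrt(3290) / 2128 +159 / 224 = 0.79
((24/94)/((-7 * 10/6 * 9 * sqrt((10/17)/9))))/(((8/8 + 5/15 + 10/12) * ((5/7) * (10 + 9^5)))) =-36 * sqrt(170)/4510631125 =-0.00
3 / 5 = 0.60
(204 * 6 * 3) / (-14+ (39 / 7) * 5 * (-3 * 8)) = -12852 / 2389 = -5.38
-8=-8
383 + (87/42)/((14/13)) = 75445/196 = 384.92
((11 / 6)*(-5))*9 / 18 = -55 / 12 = -4.58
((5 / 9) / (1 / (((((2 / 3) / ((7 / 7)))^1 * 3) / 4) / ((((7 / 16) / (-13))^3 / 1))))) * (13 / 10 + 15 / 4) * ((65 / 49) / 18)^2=-120001897600 / 600362847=-199.88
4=4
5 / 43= 0.12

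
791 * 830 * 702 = 460884060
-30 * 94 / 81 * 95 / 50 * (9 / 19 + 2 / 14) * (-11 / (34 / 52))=2204488 / 3213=686.12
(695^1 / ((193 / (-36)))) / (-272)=6255 / 13124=0.48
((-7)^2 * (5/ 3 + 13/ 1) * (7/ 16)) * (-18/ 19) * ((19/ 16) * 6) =-33957/ 16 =-2122.31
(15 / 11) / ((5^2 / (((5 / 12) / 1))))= 1 / 44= 0.02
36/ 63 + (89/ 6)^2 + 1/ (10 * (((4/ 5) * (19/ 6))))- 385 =-393481/ 2394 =-164.36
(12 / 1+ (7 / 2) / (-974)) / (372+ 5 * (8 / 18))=210321 / 6560864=0.03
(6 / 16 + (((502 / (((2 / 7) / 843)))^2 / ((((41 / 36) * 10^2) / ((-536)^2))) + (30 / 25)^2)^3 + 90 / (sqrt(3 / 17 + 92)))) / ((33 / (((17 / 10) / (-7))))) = -66194197871374516674421382012522689377527310967614287909 / 53069170000 - 51 * sqrt(26639) / 120659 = -1247319260342200879991554000000000000000000000.00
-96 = -96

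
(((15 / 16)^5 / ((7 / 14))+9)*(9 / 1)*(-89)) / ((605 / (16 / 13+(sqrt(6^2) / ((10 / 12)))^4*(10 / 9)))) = -121020536278233 / 2928640000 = -41323.12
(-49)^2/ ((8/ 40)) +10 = 12015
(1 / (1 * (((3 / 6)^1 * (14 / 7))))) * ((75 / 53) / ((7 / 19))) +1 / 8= 3.97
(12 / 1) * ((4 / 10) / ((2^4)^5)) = 3 / 655360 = 0.00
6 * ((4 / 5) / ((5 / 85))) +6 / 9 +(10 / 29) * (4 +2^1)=36686 / 435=84.34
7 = 7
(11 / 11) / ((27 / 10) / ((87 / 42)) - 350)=-145 / 50561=-0.00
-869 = -869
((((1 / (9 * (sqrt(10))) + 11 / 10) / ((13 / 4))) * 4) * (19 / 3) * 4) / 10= 3.54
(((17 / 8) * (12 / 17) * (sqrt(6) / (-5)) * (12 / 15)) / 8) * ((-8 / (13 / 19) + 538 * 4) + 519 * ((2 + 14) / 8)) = -61977 * sqrt(6) / 650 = -233.56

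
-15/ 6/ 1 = -5/ 2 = -2.50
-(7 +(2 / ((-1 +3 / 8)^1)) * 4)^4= -707281 / 625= -1131.65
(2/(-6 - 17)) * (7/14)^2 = -1/46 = -0.02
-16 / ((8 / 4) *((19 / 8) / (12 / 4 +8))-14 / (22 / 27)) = 64 / 67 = 0.96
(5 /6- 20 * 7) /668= -5 /24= -0.21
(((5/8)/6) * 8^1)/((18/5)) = 25/108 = 0.23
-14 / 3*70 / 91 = -140 / 39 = -3.59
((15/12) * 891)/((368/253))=49005/64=765.70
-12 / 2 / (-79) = 6 / 79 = 0.08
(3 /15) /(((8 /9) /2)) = 0.45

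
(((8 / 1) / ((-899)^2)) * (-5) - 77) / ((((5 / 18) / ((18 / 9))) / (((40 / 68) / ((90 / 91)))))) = -22652272188 / 68697085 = -329.74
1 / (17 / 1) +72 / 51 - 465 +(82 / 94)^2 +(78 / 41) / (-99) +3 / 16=-376069563685 / 812947344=-462.60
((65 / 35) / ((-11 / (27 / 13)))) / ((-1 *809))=27 / 62293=0.00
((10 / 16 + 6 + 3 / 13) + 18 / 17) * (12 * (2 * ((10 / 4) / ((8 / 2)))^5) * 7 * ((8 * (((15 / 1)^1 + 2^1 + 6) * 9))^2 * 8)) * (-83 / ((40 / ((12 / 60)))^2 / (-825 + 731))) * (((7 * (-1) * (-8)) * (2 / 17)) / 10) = 343830825628479 / 961792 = 357489795.74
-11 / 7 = -1.57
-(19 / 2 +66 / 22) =-25 / 2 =-12.50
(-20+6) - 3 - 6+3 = -20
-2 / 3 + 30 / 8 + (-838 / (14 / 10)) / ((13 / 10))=-499433 / 1092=-457.36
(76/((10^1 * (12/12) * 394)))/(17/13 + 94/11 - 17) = -2717/1006670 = -0.00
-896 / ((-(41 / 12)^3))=1548288 / 68921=22.46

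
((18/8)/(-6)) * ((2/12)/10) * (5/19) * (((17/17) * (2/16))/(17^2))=-1/1405696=-0.00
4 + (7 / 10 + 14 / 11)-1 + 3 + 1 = 987 / 110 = 8.97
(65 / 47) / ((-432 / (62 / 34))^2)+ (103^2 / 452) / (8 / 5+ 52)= 8404504303555 / 19191832319232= 0.44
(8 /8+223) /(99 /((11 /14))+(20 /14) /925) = 72520 /40793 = 1.78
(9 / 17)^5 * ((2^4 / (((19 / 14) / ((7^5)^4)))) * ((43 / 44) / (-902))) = -5672830853259660020646996 / 133834300963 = -42386972640354.57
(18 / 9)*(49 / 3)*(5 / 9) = 490 / 27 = 18.15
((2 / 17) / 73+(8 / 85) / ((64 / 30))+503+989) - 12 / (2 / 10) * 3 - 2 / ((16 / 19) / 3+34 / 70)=9938562995 / 7589956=1309.44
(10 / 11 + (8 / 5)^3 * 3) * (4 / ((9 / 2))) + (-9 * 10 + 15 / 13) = -12405941 / 160875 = -77.12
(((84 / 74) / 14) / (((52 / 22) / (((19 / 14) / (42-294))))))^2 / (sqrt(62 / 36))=43681 * sqrt(62) / 13225290693888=0.00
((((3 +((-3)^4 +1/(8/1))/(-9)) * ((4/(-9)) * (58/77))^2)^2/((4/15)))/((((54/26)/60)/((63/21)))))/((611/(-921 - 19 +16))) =-223.28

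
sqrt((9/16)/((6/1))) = sqrt(6)/8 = 0.31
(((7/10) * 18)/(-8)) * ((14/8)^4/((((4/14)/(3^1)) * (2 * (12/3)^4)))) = -3176523/10485760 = -0.30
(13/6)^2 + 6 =385/36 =10.69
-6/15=-2/5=-0.40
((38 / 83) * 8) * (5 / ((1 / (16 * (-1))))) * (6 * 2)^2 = -3502080 / 83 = -42193.73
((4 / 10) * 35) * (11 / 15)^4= 204974 / 50625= 4.05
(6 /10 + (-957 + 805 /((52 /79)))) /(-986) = -69311 /256360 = -0.27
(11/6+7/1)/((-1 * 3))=-53/18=-2.94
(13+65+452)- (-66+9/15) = 2977/5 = 595.40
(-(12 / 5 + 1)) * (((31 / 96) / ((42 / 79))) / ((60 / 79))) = -3289007 / 1209600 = -2.72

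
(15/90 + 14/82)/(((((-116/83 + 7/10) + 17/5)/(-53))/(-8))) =14604680/275889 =52.94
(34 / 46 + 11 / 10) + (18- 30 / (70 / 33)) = 9171 / 1610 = 5.70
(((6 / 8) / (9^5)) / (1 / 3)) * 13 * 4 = 13 / 6561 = 0.00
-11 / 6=-1.83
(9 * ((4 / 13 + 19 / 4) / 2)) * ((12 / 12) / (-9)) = -263 / 104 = -2.53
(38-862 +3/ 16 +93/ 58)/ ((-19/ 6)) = 1144515/ 4408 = 259.64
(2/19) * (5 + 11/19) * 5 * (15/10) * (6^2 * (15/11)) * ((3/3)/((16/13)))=1395225/7942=175.68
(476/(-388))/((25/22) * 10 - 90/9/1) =-1309/1455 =-0.90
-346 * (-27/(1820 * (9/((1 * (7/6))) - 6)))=1557/520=2.99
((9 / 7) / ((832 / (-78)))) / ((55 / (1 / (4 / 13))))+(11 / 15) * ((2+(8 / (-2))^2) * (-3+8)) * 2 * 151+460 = 1004917409 / 49280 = 20391.99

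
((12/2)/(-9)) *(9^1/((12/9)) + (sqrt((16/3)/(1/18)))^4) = -12297/2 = -6148.50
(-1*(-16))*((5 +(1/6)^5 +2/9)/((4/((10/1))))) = 203045/972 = 208.89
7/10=0.70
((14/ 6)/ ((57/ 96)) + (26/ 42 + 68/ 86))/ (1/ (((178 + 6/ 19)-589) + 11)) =-231897978/ 108661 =-2134.14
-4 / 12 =-1 / 3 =-0.33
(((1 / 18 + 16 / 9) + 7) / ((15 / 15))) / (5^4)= 53 / 3750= 0.01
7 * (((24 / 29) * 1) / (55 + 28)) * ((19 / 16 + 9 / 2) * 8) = 7644 / 2407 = 3.18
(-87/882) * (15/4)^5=-7340625/100352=-73.15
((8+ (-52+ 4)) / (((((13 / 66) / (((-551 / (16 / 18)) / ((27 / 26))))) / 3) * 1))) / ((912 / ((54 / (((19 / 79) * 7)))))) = 3402135 / 266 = 12789.98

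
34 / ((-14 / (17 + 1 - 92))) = 1258 / 7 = 179.71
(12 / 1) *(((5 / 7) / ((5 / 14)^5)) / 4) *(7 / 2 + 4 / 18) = 2573872 / 1875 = 1372.73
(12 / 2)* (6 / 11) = 36 / 11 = 3.27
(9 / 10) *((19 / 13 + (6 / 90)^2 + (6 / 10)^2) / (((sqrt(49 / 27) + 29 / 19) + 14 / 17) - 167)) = -1238578492851 / 124084457618875 - 11701644969 *sqrt(3) / 248168915237750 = -0.01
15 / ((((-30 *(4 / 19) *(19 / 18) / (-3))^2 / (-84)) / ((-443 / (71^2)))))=2260629 / 100820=22.42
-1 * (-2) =2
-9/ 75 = -3/ 25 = -0.12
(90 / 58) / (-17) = -45 / 493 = -0.09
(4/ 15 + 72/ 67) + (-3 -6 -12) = -19757/ 1005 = -19.66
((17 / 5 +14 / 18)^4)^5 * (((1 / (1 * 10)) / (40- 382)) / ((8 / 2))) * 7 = -1330868183315403743960392848322696727549181952 / 991325756787650501714229583740234375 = -1342513471.68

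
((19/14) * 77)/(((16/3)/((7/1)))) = 4389/32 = 137.16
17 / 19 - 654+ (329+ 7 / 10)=-61447 / 190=-323.41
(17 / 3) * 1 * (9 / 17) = 3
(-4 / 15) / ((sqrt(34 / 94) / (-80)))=64*sqrt(799) / 51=35.47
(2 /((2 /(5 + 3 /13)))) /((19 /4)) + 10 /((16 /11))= 15761 /1976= 7.98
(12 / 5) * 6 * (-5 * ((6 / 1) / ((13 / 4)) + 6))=-7344 / 13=-564.92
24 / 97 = 0.25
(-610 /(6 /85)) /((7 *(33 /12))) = -103700 /231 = -448.92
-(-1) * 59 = 59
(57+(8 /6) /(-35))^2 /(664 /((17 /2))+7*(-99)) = -608130137 /115244325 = -5.28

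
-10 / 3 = -3.33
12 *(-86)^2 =88752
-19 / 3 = -6.33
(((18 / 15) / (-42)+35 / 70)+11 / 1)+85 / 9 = 13177 / 630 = 20.92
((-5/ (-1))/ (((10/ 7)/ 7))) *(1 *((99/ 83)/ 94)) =4851/ 15604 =0.31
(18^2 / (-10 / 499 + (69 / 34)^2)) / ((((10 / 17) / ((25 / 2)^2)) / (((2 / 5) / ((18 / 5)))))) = 5516070750 / 2364179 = 2333.19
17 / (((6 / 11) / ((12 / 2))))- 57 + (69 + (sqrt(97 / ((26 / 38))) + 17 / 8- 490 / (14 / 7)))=-351 / 8 + sqrt(23959) / 13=-31.97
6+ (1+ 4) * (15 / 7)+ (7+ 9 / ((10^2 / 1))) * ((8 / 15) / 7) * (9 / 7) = 106629 / 6125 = 17.41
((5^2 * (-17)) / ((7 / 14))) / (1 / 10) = -8500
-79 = -79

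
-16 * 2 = -32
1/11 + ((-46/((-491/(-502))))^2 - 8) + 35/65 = 2204.50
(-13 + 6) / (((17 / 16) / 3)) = -336 / 17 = -19.76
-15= -15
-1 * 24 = -24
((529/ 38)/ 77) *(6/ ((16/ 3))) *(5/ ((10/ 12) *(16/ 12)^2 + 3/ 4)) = 0.46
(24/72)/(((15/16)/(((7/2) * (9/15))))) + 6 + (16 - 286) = -19744/75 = -263.25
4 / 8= 1 / 2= 0.50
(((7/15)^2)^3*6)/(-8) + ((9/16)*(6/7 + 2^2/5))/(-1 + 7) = 62771453/425250000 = 0.15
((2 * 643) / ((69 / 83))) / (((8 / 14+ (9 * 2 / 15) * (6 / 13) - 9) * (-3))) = 48565790 / 741681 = 65.48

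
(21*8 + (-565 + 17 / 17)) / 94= -198 / 47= -4.21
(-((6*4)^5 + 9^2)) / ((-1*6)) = 2654235 / 2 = 1327117.50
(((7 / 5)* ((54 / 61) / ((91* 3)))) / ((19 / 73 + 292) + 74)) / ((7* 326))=657 / 120959925905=0.00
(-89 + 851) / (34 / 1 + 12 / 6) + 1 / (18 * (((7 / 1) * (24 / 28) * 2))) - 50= -6227 / 216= -28.83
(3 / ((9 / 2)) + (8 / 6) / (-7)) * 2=20 / 21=0.95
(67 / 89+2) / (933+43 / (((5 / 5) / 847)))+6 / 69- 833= -63687555807 / 76463638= -832.91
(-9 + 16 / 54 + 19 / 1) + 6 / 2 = 359 / 27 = 13.30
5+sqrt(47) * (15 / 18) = 5+5 * sqrt(47) / 6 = 10.71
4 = 4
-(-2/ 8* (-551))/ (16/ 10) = -2755/ 32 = -86.09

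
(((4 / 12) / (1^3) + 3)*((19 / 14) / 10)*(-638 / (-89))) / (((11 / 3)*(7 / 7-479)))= -551 / 297794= -0.00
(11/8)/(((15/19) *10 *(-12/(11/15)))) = -2299/216000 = -0.01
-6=-6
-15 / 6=-2.50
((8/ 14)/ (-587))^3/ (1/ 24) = -1536/ 69375867029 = -0.00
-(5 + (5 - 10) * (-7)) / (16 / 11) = -55 / 2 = -27.50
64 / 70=32 / 35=0.91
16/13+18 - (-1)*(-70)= -660/13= -50.77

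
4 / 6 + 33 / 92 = 1.03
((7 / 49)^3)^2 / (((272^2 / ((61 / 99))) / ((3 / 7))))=61 / 2010657175296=0.00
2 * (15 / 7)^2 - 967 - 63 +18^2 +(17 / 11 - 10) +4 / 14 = -379987 / 539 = -704.99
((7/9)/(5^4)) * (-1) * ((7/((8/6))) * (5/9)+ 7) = -833/67500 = -0.01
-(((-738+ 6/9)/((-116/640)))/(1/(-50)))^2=-313148416000000/7569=-41372495177.70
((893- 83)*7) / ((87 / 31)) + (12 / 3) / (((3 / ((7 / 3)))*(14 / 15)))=176060 / 87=2023.68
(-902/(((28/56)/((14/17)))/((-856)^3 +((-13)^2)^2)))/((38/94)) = 2304949539552.82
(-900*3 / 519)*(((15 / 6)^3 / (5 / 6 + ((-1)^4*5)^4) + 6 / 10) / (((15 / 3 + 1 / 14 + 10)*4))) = -2956905 / 54827506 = -0.05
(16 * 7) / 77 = 16 / 11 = 1.45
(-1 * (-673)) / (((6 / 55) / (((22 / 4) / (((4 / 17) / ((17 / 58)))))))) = 117670685 / 2784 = 42266.77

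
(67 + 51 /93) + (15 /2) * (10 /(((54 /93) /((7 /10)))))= 58763 /372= 157.97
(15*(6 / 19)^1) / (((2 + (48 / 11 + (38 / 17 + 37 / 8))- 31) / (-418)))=2962080 / 26593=111.39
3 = 3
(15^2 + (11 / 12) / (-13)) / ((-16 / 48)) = -35089 / 52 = -674.79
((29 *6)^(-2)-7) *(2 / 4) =-211931 / 60552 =-3.50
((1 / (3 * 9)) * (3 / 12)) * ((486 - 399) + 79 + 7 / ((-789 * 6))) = 785837 / 511272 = 1.54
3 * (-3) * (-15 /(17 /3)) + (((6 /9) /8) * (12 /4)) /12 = 19457 /816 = 23.84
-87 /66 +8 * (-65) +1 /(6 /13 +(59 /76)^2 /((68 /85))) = -4178304197 /8027558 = -520.50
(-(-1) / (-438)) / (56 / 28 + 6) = -1 / 3504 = -0.00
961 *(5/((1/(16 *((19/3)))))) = 1460720/3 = 486906.67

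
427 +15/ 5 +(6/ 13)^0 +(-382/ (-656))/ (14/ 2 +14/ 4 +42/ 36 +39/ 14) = 42909199/ 99548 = 431.04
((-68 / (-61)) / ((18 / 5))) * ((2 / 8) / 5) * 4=34 / 549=0.06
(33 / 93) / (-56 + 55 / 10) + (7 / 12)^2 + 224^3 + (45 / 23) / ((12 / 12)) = 116551411978381 / 10369872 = 11239426.29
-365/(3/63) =-7665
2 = 2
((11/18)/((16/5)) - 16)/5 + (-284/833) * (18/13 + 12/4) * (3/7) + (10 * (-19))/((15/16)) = -22537410739/109156320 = -206.47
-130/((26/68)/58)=-19720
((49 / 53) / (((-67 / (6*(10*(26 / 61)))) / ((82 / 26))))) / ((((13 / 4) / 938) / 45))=-607521600 / 42029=-14454.82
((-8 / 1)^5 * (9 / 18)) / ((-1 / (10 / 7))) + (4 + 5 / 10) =327743 / 14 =23410.21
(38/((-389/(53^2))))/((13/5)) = -533710/5057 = -105.54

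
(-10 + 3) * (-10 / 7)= 10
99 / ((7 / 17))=1683 / 7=240.43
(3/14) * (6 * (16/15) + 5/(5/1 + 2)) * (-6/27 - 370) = -2822/5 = -564.40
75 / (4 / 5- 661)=-375 / 3301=-0.11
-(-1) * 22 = 22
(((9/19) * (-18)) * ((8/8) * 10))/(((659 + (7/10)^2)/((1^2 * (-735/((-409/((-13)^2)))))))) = -515970000/13140761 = -39.26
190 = 190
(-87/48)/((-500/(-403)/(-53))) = 77.43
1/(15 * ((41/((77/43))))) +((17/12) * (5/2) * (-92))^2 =33691151299/317340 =106167.36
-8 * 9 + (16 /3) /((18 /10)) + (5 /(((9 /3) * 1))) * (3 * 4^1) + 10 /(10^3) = -49.03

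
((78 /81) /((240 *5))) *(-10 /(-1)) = 0.01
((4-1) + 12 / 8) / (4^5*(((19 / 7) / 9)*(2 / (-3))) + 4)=-1701 / 76312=-0.02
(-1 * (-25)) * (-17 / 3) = -141.67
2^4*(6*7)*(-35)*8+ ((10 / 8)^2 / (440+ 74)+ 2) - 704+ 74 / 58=-45042526539 / 238496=-188860.72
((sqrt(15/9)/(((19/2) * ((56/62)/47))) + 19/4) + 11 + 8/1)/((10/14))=1457 * sqrt(15)/570 + 133/4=43.15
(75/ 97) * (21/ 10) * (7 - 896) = -1443.48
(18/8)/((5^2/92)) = 207/25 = 8.28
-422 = -422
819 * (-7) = -5733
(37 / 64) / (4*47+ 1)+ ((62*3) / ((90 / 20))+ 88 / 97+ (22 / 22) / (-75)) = 1238732221 / 29332800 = 42.23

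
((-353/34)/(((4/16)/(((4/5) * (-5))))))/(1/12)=33888/17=1993.41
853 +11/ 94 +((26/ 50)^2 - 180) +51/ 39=515298393/ 763750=674.70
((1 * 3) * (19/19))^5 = 243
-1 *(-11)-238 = -227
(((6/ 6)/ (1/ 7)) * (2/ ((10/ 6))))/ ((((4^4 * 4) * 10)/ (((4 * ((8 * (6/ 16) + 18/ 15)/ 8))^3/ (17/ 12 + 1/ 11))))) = 6417873/ 1273600000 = 0.01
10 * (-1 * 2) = -20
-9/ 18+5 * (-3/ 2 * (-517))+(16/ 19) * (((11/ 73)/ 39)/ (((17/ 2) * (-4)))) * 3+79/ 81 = 96285028004/ 24828687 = 3877.98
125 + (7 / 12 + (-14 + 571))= 682.58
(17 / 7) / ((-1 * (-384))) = 17 / 2688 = 0.01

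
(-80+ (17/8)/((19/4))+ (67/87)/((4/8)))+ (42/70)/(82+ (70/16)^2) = -8346590033/106998690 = -78.01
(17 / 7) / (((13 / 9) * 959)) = 0.00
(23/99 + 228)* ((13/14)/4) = 52.98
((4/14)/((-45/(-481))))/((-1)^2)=962/315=3.05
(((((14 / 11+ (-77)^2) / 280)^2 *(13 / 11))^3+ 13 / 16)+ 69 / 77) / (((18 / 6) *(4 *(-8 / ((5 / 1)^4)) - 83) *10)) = -3357551768682027346597375233 / 56148488065984692224000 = -59797.72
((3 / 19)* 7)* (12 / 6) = 42 / 19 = 2.21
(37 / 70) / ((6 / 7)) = 37 / 60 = 0.62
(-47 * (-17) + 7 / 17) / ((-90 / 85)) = -755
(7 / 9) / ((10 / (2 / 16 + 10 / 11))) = 637 / 7920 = 0.08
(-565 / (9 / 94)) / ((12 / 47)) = -1248085 / 54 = -23112.69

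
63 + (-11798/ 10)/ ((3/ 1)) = -4954/ 15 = -330.27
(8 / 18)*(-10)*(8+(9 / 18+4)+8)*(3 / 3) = -820 / 9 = -91.11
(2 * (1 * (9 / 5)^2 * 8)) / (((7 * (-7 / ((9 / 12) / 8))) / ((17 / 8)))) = -4131 / 19600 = -0.21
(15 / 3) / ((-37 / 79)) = -395 / 37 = -10.68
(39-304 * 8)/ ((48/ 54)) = -21537/ 8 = -2692.12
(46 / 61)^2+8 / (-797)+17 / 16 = 76922773 / 47450192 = 1.62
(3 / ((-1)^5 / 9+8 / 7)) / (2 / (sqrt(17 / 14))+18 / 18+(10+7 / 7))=9639 / 38870-189*sqrt(238) / 77740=0.21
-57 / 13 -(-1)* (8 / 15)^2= -11993 / 2925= -4.10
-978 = -978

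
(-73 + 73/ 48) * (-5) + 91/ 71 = 1222373/ 3408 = 358.68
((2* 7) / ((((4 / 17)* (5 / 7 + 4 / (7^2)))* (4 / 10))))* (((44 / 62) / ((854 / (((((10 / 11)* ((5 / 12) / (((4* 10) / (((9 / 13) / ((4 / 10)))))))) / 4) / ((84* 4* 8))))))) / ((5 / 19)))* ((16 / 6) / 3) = 56525 / 70685761536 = 0.00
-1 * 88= -88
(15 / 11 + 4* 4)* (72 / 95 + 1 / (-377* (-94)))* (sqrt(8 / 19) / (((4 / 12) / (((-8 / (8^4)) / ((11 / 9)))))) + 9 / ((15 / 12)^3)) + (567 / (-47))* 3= 56593309923 / 2314544375 - 13158761067* sqrt(38) / 1981398115840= 24.41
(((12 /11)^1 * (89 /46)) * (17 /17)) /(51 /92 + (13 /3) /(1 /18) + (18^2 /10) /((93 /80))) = 22072 /1112925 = 0.02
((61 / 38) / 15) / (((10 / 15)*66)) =0.00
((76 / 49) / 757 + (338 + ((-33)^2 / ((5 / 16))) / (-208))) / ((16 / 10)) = 774543873 / 3857672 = 200.78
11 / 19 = 0.58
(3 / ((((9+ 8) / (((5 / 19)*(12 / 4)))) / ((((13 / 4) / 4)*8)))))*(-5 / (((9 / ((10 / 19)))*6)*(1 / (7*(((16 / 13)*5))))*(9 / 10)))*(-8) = 2800000 / 165699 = 16.90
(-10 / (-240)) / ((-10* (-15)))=0.00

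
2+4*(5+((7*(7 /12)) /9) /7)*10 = 5524 /27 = 204.59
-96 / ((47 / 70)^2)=-470400 / 2209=-212.95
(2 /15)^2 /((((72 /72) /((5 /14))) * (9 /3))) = 2 /945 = 0.00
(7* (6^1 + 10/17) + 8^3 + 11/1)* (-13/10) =-25155/34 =-739.85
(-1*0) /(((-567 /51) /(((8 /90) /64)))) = 0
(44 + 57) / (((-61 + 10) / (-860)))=1703.14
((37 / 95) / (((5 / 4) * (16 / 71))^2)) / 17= 186517 / 646000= 0.29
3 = 3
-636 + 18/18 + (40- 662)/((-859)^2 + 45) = -234291816/368963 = -635.00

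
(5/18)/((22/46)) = 115/198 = 0.58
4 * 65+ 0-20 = 240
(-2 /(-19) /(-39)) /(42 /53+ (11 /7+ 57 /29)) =-10759 /17257890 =-0.00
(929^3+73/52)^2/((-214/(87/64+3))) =-484959170323716006972879/37033984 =-13094977043888013.97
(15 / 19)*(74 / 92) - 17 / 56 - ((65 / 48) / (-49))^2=799390699 / 2417442048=0.33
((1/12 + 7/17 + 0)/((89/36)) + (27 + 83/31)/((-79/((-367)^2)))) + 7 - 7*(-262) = -180659432976/3705337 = -48756.55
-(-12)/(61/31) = 6.10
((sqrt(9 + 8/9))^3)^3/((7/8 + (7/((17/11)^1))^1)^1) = 8532944776*sqrt(89)/14467005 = 5564.36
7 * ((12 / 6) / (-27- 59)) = -7 / 43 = -0.16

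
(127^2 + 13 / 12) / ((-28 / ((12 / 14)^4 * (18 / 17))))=-94070646 / 285719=-329.24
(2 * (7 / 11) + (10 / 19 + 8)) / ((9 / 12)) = 8192 / 627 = 13.07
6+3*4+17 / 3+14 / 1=113 / 3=37.67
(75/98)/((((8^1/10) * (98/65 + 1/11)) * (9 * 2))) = 89375/2688336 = 0.03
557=557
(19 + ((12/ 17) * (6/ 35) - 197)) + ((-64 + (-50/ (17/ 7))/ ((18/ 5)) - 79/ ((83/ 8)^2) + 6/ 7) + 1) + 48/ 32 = -18074526851/ 73781190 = -244.97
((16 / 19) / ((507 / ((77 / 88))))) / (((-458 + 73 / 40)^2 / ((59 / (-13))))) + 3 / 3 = 41695371042461 / 41695372364061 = 1.00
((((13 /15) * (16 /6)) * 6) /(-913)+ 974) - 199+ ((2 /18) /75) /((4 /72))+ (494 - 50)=1219.01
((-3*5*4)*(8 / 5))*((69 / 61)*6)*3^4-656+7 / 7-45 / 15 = -3259402 / 61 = -53432.82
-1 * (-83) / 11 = 7.55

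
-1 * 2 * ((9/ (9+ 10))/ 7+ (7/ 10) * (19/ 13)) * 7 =-18859/ 1235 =-15.27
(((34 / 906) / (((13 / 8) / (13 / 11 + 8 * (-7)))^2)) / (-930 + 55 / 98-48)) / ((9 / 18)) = -25846297344 / 295777178411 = -0.09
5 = 5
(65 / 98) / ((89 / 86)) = 0.64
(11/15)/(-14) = -11/210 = -0.05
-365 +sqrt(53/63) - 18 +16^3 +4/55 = sqrt(371)/21 +204219/55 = 3713.99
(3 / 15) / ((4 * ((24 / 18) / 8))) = 3 / 10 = 0.30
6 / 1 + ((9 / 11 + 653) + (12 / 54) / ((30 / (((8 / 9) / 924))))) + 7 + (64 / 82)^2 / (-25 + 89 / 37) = 543383898343 / 814923585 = 666.79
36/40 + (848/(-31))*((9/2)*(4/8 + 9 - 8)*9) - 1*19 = -520771/310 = -1679.91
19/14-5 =-51/14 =-3.64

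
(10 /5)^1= 2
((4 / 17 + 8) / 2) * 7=490 / 17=28.82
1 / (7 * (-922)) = -1 / 6454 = -0.00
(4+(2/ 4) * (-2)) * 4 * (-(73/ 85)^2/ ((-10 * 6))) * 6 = 31974/ 36125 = 0.89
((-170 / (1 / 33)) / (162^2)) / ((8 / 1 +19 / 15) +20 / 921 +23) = -1435225 / 216787104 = -0.01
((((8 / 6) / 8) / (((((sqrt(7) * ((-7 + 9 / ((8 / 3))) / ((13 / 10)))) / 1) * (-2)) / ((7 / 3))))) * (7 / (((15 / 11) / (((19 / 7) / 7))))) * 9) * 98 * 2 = 76076 * sqrt(7) / 2175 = 92.54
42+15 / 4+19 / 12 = 142 / 3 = 47.33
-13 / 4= -3.25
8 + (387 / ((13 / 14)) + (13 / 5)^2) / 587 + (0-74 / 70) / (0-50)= 116751637 / 13354250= 8.74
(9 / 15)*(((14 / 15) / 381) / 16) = 7 / 76200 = 0.00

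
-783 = -783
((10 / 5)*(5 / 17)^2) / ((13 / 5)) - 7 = -26049 / 3757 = -6.93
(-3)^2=9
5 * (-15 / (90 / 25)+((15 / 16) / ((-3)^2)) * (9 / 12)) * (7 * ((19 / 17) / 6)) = -522025 / 19584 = -26.66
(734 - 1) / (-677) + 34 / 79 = -0.65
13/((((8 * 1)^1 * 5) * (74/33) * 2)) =429/5920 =0.07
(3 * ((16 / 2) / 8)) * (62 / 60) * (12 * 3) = 558 / 5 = 111.60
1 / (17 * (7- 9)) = -0.03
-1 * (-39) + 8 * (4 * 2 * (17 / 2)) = 583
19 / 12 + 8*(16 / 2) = 65.58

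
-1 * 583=-583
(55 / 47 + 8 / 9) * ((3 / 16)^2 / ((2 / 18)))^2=634959 / 3080192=0.21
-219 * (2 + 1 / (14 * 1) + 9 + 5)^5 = -126286435546875 / 537824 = -234809966.73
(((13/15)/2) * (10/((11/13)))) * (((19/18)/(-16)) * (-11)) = 3211/864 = 3.72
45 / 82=0.55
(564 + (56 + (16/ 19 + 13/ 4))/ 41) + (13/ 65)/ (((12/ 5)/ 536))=5703517/ 9348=610.13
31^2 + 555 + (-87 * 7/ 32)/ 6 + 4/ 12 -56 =279775/ 192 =1457.16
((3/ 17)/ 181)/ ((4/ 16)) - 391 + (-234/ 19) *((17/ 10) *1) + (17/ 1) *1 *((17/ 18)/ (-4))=-8754299851/ 21046680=-415.95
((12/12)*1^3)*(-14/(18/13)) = -91/9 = -10.11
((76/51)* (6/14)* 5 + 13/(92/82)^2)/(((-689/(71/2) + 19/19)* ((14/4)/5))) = -1208628385/1151877398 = -1.05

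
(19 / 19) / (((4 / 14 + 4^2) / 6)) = 7 / 19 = 0.37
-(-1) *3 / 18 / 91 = 1 / 546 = 0.00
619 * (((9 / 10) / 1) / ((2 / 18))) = 50139 / 10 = 5013.90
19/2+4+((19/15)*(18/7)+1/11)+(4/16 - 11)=9391/1540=6.10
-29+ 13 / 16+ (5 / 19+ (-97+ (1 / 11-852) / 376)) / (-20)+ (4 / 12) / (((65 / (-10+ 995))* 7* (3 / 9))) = -3013854923 / 143022880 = -21.07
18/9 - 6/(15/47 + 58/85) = -15968/4001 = -3.99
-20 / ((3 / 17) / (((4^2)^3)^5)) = -391993311566327971840 / 3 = -130664437188775990613.33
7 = 7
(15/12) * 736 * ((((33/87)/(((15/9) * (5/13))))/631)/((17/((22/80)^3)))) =0.00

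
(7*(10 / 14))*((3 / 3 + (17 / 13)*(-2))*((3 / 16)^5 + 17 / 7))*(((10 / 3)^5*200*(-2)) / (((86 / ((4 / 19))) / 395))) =2750726458984375 / 880948224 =3122460.98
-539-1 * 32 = -571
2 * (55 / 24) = 55 / 12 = 4.58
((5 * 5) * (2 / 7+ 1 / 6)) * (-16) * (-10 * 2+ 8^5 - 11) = -5923838.10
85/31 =2.74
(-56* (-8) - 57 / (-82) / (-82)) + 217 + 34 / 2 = 681.99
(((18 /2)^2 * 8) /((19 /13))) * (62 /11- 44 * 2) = -7632144 /209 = -36517.44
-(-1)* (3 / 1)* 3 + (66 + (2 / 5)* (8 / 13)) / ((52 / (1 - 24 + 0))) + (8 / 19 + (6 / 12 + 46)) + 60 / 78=439732 / 16055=27.39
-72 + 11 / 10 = -709 / 10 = -70.90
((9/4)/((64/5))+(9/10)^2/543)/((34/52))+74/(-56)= -72392077/68924800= -1.05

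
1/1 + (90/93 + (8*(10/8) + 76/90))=17873/1395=12.81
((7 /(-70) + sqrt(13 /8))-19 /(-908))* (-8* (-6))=-4308 /1135 + 12* sqrt(26)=57.39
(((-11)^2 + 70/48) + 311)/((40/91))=946673/960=986.12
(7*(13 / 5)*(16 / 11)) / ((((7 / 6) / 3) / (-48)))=-179712 / 55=-3267.49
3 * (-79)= -237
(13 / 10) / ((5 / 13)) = 169 / 50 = 3.38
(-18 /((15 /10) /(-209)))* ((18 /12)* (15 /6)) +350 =9755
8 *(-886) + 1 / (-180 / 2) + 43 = -7045.01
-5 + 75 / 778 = -3815 / 778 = -4.90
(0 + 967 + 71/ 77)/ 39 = 74530/ 3003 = 24.82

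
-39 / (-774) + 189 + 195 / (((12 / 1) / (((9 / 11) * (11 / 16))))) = 1636265 / 8256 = 198.19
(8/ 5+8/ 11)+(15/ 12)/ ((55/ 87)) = 947/ 220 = 4.30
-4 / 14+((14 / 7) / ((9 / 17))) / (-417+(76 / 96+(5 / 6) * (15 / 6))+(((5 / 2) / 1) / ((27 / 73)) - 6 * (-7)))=-163550 / 552433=-0.30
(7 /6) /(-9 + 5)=-7 /24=-0.29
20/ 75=4/ 15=0.27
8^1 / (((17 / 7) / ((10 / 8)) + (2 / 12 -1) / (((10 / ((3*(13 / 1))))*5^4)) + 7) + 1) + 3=661727 / 173909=3.81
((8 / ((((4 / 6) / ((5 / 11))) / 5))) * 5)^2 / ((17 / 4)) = 9000000 / 2057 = 4375.30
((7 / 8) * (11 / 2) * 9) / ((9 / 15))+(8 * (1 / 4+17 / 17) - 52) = 483 / 16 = 30.19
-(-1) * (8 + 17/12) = 113/12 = 9.42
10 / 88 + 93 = 4097 / 44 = 93.11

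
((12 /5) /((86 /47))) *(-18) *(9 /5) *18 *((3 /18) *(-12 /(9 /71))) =12974256 /1075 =12069.08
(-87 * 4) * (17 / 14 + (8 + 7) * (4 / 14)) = -1914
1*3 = 3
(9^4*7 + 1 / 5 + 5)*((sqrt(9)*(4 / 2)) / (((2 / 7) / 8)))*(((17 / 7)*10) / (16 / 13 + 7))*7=17053707216 / 107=159380441.27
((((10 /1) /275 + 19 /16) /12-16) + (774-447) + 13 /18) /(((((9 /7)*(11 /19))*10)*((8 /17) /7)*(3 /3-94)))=-156348459757 /23334220800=-6.70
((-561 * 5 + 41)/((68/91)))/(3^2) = -410.99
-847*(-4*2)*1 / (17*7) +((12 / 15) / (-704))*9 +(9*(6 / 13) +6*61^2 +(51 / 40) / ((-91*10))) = 9524024953 / 425425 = 22387.08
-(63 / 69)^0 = -1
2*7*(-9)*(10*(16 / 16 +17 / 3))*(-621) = 5216400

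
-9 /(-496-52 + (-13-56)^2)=-9 /4213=-0.00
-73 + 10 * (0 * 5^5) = -73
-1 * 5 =-5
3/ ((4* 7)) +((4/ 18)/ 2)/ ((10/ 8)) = 247/ 1260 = 0.20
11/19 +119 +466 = 11126/19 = 585.58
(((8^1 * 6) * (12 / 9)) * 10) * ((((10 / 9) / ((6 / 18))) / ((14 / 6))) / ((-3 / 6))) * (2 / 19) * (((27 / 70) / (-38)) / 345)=2304 / 406847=0.01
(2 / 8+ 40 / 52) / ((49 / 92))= 1219 / 637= 1.91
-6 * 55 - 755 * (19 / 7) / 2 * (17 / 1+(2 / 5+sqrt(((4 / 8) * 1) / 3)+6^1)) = -24724.95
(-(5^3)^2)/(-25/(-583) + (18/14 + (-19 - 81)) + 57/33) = 63765625/395629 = 161.18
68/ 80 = 17/ 20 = 0.85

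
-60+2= -58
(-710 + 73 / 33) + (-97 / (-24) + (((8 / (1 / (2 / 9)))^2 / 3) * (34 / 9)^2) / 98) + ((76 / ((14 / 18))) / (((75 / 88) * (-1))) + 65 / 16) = -3455106169409 / 4243654800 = -814.18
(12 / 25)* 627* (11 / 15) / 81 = 9196 / 3375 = 2.72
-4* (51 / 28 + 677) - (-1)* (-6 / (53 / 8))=-1007707 / 371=-2716.19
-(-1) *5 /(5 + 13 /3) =15 /28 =0.54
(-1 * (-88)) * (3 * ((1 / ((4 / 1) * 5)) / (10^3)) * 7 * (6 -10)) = -231 / 625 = -0.37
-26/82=-13/41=-0.32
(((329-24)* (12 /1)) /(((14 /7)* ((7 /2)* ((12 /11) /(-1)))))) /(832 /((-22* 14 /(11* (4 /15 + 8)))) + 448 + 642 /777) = -1862025 /789386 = -2.36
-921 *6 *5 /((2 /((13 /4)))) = -179595 /4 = -44898.75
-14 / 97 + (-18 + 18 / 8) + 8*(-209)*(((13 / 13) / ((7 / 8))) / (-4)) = 1254303 / 2716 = 461.82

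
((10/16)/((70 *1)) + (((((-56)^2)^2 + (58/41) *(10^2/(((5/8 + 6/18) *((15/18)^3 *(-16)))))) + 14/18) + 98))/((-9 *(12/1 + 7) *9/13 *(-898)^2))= -607632994349303/5898390512656320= -0.10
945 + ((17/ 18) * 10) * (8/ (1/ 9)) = 1625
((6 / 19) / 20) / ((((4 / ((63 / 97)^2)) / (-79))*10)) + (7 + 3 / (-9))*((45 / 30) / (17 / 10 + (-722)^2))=-0.01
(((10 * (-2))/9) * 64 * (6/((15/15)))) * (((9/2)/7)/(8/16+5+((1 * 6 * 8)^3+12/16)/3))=-15360/1032353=-0.01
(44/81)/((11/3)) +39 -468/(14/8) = -43145/189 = -228.28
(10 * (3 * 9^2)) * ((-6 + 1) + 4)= -2430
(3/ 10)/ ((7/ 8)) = 12/ 35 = 0.34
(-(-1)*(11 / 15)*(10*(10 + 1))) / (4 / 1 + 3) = 11.52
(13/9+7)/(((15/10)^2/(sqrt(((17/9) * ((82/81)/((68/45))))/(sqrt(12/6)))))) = 152 * 2^(1/4) * sqrt(205)/729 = 3.55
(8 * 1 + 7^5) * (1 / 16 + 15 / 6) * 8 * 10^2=34470750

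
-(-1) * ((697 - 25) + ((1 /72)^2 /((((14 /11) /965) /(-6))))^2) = 98435159377 /146313216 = 672.77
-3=-3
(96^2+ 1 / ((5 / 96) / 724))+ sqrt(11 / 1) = sqrt(11)+ 115584 / 5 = 23120.12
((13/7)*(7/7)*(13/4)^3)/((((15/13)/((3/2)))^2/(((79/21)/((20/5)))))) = 381317911/3763200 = 101.33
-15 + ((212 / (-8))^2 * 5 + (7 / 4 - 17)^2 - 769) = 47357 / 16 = 2959.81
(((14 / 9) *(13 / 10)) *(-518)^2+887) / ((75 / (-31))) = -758179369 / 3375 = -224645.74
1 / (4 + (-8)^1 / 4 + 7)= 1 / 9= 0.11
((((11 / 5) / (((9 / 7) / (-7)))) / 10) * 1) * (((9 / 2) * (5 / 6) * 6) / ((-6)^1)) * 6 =539 / 20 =26.95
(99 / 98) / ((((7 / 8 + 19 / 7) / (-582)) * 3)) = -25608 / 469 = -54.60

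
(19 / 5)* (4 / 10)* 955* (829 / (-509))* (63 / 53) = -2810.27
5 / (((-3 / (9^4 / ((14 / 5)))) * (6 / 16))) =-72900 / 7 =-10414.29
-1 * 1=-1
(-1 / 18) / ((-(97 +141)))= 1 / 4284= 0.00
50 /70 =5 /7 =0.71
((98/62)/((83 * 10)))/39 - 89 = -89308781/1003470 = -89.00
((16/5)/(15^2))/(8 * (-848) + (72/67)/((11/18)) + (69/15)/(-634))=-7476128/3565192497975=-0.00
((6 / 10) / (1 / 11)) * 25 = 165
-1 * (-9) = 9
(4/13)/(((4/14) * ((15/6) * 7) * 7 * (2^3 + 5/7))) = 4/3965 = 0.00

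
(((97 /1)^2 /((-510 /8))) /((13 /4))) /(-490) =0.09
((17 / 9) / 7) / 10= 17 / 630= 0.03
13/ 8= 1.62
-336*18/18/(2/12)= -2016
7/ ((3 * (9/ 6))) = 14/ 9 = 1.56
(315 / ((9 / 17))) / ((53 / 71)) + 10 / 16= 338225 / 424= 797.70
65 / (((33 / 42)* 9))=910 / 99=9.19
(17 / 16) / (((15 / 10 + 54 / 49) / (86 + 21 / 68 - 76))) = 34349 / 8160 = 4.21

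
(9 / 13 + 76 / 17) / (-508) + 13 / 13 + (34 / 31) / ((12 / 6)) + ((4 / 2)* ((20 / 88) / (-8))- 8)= -499107747 / 76566776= -6.52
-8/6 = -4/3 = -1.33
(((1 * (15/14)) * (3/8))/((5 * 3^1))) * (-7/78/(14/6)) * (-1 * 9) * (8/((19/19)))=27/364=0.07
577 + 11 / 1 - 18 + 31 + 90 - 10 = 681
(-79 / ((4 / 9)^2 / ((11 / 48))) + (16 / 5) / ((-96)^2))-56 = -1700951 / 11520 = -147.65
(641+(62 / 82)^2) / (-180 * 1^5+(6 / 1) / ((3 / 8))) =-539241 / 137842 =-3.91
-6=-6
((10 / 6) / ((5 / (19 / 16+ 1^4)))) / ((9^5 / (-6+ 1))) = -175 / 2834352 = -0.00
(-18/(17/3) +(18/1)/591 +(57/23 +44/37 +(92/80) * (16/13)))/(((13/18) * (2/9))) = 29062472193/2408249155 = 12.07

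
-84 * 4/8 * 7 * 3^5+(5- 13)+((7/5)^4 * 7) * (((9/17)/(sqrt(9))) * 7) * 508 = -579859174/10625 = -54574.98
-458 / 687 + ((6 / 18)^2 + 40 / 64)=5 / 72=0.07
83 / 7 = 11.86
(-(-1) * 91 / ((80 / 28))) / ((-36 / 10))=-637 / 72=-8.85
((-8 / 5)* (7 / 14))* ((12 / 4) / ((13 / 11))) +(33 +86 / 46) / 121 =-315226 / 180895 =-1.74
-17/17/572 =-1/572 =-0.00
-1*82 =-82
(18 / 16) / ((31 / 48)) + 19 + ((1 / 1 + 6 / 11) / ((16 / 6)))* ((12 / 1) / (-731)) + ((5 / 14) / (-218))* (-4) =464049867 / 22375738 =20.74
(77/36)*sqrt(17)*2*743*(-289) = -16533979*sqrt(17)/18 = -3787296.77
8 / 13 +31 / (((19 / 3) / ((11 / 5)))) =14059 / 1235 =11.38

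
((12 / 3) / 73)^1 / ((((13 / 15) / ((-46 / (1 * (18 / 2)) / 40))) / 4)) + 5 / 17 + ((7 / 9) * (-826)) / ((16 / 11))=-512741429 / 1161576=-441.42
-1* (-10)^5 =100000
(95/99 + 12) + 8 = 2075/99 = 20.96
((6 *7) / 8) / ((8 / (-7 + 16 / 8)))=-105 / 32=-3.28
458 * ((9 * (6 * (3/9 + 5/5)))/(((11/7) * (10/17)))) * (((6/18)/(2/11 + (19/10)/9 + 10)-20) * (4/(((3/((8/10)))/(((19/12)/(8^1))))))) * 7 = -119140717976/113179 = -1052675.13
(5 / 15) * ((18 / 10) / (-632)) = -3 / 3160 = -0.00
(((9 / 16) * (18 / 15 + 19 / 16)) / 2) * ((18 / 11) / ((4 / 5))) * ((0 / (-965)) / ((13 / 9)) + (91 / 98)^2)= 2614599 / 2207744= 1.18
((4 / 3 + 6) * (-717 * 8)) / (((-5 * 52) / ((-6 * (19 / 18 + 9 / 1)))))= -1903396 / 195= -9761.01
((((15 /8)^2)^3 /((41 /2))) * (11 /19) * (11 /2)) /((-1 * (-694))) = 1378265625 /141721862144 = 0.01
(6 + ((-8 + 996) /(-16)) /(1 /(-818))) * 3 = 303105 /2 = 151552.50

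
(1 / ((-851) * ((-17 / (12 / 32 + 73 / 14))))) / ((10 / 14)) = 313 / 578680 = 0.00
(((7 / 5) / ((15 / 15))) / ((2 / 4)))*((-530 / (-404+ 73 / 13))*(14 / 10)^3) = 6617156 / 647375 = 10.22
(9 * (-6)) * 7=-378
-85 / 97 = -0.88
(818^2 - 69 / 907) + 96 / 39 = 7889669211 / 11791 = 669126.39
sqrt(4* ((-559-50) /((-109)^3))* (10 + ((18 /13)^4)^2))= 0.21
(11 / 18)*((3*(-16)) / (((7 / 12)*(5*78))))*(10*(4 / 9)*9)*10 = -14080 / 273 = -51.58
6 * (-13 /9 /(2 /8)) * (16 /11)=-1664 /33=-50.42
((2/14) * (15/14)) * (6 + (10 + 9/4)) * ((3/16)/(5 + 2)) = 3285/43904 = 0.07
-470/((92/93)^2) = -2032515/4232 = -480.27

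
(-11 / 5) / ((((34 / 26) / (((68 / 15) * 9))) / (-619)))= 42488.16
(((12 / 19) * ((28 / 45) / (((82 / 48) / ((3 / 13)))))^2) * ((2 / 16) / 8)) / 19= 9408 / 2563903225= 0.00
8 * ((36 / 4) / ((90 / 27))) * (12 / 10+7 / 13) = 12204 / 325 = 37.55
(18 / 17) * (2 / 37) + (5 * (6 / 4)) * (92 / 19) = 434694 / 11951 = 36.37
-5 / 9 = -0.56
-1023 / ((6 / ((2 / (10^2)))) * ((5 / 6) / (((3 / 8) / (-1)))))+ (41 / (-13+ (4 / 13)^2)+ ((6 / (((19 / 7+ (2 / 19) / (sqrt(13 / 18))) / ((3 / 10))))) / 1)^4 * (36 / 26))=-243945208933923081638834536754507 / 178182629355764339546071631250000 - 49461826206029194182253392 * sqrt(26) / 5106104692680087676125390625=-1.42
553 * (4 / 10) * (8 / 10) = 4424 / 25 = 176.96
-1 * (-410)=410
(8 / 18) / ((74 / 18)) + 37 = 1373 / 37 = 37.11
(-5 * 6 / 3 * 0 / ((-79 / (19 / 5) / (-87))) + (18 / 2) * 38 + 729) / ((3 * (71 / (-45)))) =-16065 / 71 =-226.27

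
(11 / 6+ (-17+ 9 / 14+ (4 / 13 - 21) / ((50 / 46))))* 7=-234.93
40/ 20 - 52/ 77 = 102/ 77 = 1.32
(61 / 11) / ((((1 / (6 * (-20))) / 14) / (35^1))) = -3586800 / 11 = -326072.73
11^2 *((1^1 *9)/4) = 1089/4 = 272.25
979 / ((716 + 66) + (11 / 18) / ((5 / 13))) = 88110 / 70523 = 1.25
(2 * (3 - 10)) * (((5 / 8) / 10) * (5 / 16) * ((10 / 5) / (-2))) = 35 / 128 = 0.27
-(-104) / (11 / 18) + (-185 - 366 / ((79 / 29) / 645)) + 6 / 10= -376593428 / 4345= -86672.83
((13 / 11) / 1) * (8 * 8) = 832 / 11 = 75.64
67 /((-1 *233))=-67 /233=-0.29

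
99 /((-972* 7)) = -11 /756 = -0.01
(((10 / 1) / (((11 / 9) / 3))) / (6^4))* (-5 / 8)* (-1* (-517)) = -1175 / 192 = -6.12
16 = 16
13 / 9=1.44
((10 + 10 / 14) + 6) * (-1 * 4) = -468 / 7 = -66.86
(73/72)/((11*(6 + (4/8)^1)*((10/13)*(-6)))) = -73/23760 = -0.00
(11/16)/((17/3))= 33/272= 0.12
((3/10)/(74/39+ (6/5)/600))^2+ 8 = 11009322668/1371887521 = 8.02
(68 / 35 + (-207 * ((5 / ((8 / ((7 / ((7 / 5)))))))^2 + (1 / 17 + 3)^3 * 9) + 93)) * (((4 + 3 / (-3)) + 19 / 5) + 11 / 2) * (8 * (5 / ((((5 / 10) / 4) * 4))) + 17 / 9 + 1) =-56323935.86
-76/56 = -19/14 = -1.36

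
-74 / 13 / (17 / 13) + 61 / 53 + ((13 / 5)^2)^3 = 4303876784 / 14078125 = 305.71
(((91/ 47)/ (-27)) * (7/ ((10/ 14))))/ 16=-0.04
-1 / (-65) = 1 / 65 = 0.02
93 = 93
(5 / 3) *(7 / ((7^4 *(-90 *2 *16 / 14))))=-1 / 42336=-0.00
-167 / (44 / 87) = -14529 / 44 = -330.20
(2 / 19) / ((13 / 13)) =2 / 19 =0.11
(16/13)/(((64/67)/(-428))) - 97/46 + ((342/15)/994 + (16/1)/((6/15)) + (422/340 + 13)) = -1261372585/2526251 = -499.31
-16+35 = 19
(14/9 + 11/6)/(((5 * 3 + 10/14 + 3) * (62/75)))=10675/48732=0.22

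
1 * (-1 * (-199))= 199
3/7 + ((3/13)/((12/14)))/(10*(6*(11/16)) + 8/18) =59421/136591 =0.44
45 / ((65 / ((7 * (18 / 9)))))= 126 / 13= 9.69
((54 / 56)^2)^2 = 531441 / 614656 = 0.86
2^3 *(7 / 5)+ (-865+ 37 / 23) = -98002 / 115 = -852.19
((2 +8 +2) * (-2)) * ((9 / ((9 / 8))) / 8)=-24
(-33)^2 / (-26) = -1089 / 26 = -41.88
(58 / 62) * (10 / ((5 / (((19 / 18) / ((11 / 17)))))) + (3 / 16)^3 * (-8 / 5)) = 23902003 / 7856640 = 3.04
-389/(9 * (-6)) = 389/54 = 7.20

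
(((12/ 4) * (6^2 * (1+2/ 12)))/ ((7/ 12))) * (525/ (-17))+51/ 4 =-452733/ 68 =-6657.84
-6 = -6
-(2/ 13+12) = -158/ 13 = -12.15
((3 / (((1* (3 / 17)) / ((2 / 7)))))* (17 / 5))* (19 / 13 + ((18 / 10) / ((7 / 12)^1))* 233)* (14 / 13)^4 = 148541866144 / 9282325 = 16002.66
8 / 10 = 4 / 5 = 0.80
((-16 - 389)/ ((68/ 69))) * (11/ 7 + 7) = -419175/ 119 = -3522.48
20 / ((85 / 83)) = 332 / 17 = 19.53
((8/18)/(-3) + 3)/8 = 77/216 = 0.36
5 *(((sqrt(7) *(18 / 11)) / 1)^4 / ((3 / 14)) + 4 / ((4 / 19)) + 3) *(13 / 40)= 158122991 / 58564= 2700.00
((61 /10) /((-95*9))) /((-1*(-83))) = -61 /709650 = -0.00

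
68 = 68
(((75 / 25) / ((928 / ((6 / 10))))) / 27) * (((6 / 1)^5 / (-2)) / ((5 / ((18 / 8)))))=-729 / 5800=-0.13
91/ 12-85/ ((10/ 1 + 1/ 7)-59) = 6377/ 684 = 9.32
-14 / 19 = -0.74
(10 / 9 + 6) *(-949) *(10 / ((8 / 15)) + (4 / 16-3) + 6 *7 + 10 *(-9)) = 1943552 / 9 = 215950.22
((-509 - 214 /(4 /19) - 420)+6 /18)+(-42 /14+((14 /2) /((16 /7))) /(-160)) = -14962067 /7680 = -1948.19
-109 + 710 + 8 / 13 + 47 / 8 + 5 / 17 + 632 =1239.78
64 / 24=8 / 3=2.67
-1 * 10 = -10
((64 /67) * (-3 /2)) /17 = -0.08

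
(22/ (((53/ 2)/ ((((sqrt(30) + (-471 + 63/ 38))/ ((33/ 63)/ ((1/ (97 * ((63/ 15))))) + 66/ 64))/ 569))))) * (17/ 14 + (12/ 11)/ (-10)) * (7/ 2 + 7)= -728524080/ 19658473747 + 81696 * sqrt(30)/ 1034656513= -0.04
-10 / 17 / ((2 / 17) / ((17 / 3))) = -85 / 3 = -28.33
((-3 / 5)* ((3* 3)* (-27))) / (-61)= -729 / 305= -2.39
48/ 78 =8/ 13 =0.62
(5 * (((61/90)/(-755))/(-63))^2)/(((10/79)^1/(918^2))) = 0.01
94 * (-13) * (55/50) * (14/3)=-94094/15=-6272.93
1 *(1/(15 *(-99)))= -1/1485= -0.00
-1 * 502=-502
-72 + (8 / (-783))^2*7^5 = -43066760 / 613089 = -70.25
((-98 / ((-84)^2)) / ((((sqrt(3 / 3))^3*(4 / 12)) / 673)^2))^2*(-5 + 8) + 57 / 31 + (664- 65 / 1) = 19078456342877 / 1984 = 9616157430.89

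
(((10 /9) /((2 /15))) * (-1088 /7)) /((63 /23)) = -625600 /1323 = -472.86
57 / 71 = 0.80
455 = 455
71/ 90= 0.79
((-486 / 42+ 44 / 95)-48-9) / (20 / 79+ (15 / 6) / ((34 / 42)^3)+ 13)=-35158096168 / 9274034805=-3.79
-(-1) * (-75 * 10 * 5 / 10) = -375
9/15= 3/5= 0.60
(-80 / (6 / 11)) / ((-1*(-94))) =-220 / 141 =-1.56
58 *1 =58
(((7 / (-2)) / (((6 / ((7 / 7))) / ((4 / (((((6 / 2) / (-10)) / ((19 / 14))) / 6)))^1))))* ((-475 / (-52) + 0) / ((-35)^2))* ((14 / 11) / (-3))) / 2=-1805 / 18018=-0.10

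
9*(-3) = -27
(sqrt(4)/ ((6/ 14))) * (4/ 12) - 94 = -832/ 9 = -92.44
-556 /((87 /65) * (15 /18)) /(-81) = 14456 /2349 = 6.15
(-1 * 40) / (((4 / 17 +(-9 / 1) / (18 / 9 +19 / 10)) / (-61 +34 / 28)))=-1849770 / 1603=-1153.94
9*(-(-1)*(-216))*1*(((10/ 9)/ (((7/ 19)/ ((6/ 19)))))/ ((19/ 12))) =-155520/ 133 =-1169.32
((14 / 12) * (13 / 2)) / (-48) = -91 / 576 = -0.16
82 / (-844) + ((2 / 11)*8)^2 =103071 / 51062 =2.02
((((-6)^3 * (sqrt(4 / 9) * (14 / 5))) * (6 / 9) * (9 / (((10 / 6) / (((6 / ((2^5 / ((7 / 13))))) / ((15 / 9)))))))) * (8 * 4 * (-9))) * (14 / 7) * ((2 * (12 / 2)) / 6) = 164602368 / 1625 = 101293.76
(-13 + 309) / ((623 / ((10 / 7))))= 2960 / 4361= 0.68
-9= -9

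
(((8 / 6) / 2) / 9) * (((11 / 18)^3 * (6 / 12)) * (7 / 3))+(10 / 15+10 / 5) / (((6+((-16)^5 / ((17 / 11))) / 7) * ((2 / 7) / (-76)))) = 73666839911 / 2724195381912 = 0.03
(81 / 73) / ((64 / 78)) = 3159 / 2336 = 1.35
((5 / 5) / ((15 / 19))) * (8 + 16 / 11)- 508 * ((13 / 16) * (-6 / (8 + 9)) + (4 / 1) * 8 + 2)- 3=-96028321 / 5610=-17117.35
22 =22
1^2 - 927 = -926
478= 478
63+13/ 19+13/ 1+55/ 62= 91379/ 1178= 77.57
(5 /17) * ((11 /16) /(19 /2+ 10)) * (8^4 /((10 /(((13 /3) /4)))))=704 /153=4.60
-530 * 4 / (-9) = 2120 / 9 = 235.56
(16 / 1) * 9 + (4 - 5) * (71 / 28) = 3961 / 28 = 141.46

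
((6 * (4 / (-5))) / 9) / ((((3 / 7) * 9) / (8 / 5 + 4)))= -1568 / 2025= -0.77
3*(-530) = -1590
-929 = -929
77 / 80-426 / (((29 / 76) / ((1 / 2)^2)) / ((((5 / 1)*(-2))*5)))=13956.13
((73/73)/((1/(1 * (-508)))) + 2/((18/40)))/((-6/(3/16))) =1133/72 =15.74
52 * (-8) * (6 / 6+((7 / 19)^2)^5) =-416.02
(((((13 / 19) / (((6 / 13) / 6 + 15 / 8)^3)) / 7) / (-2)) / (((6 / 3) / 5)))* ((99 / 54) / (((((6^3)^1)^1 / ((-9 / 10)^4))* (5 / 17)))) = -432613467 / 1390752238750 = -0.00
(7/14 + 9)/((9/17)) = 323/18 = 17.94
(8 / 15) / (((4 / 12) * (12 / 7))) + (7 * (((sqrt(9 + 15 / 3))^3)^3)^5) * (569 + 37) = 260286394117520917059098100000.00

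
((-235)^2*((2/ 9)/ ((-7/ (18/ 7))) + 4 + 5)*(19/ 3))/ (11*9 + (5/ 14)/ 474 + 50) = 144896483300/ 6921383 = 20934.61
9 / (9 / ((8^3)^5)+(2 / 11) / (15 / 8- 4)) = -59215298225504256 / 562949953419629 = -105.19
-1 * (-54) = 54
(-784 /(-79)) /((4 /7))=1372 /79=17.37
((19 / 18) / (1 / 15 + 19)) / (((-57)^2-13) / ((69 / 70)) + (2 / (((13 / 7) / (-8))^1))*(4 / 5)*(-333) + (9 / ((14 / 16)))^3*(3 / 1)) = 3747275 / 598534330592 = 0.00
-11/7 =-1.57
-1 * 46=-46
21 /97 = 0.22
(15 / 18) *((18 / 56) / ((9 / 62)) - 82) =-5585 / 84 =-66.49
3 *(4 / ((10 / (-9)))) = -54 / 5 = -10.80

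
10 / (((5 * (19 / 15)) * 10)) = 3 / 19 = 0.16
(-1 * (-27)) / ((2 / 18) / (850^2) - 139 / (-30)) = 175567500 / 30128251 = 5.83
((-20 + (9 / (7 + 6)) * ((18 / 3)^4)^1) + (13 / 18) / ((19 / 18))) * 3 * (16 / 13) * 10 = 104085600 / 3211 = 32415.32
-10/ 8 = -5/ 4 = -1.25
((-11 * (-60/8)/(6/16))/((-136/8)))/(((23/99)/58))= -1263240/391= -3230.79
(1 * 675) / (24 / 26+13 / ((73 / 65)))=640575 / 11861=54.01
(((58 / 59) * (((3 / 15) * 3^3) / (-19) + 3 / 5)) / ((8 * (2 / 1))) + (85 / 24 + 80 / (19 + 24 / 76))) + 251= 2554371017 / 9873768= 258.70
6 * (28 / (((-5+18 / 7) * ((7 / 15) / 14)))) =-35280 / 17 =-2075.29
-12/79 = -0.15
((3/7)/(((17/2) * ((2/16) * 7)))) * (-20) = -960/833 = -1.15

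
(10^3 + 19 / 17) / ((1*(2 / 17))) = 17019 / 2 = 8509.50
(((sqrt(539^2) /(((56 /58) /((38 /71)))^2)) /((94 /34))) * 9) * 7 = 3576723381 /947708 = 3774.08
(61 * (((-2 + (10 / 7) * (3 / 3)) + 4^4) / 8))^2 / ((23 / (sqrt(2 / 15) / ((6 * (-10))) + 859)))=141670979.26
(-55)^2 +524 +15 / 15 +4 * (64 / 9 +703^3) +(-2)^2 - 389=12507470113 / 9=1389718901.44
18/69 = 6/23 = 0.26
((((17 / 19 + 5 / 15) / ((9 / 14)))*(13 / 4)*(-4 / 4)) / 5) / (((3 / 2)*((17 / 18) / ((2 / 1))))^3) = -326144 / 93347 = -3.49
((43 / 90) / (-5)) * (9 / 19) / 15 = -43 / 14250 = -0.00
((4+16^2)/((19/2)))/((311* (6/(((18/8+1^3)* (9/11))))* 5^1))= 507/64999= 0.01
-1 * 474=-474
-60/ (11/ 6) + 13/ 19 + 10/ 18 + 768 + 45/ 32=44416805/ 60192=737.92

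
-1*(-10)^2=-100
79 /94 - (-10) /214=8923 /10058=0.89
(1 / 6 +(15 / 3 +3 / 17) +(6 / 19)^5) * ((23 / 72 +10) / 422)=0.13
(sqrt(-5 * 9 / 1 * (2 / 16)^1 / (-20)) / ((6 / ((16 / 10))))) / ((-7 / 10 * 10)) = -sqrt(2) / 70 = -0.02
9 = 9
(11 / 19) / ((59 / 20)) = 0.20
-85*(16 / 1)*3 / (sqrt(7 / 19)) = -4080*sqrt(133) / 7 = -6721.84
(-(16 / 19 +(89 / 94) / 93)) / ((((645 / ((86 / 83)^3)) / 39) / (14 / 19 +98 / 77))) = -381107981072 / 3308214919889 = -0.12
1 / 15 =0.07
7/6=1.17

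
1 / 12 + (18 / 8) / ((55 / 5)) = 19 / 66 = 0.29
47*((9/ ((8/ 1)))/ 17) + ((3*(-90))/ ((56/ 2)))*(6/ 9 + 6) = -58239/ 952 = -61.18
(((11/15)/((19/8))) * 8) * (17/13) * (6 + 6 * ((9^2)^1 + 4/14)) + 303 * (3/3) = 16406571/8645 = 1897.81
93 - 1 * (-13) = 106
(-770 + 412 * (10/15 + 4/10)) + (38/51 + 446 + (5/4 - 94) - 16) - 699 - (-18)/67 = -15747121/22780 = -691.27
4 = 4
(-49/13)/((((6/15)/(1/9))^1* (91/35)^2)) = -6125/39546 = -0.15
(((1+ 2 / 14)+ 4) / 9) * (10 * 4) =160 / 7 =22.86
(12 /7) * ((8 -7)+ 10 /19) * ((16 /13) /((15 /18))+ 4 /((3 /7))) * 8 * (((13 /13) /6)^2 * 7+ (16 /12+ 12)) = 3061.12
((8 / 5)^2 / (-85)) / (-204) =16 / 108375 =0.00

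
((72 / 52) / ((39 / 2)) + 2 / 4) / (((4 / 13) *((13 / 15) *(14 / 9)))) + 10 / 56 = 4205 / 2704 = 1.56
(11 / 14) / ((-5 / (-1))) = 0.16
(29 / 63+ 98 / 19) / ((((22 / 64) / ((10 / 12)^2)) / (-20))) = -26900000 / 118503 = -227.00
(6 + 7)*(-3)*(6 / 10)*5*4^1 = -468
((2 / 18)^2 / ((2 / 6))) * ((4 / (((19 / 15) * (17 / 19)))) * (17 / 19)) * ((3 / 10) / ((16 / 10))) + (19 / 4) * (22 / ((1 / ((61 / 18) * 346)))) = 83811941 / 684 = 122532.08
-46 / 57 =-0.81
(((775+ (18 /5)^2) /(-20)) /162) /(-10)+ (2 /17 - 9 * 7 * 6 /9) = -576385117 /13770000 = -41.86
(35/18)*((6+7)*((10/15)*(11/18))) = 5005/486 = 10.30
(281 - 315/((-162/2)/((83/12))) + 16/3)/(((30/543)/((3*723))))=1475654809/120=12297123.41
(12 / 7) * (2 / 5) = 0.69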